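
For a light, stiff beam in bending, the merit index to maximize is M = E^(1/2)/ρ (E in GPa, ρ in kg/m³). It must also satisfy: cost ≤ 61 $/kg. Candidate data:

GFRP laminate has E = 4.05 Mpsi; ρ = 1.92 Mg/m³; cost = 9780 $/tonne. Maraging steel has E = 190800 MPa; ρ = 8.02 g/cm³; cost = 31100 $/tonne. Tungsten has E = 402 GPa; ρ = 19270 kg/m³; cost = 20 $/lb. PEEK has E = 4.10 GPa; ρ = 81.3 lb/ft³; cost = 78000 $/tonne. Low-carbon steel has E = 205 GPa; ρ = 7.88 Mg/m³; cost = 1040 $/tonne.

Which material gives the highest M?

GFRP laminate

Screen on constraints: cost ≤ 61 $/kg. Survivors: GFRP laminate, maraging steel, tungsten, low-carbon steel.
Normalizing units and computing the index:
  GFRP laminate: E = 27.92 GPa, ρ = 1920 kg/m³
  maraging steel: E = 190.8 GPa, ρ = 8020 kg/m³
  tungsten: E = 402.0 GPa, ρ = 19270 kg/m³
  low-carbon steel: E = 205.0 GPa, ρ = 7880 kg/m³
  GFRP laminate: M = 2.75×10⁻³
  low-carbon steel: M = 1.82×10⁻³
  maraging steel: M = 1.72×10⁻³
  tungsten: M = 1.04×10⁻³
GFRP laminate has the largest M.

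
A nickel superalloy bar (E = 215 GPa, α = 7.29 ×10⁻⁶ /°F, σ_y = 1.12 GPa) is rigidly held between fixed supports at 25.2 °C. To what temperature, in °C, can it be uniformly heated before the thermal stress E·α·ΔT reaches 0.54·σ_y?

240 °C

α = 7.29×10⁻⁶/°F × 9/5 = 13.1×10⁻⁶/K.
σ_y = 1.12 GPa = 1120 MPa.
E·α·ΔT = 604.8 MPa ⇒ ΔT = 604.8 / (215.0×10³ × 13.1×10⁻⁶) = 214.4 K.
T = 25.2 + 214.4 = 239.6 °C.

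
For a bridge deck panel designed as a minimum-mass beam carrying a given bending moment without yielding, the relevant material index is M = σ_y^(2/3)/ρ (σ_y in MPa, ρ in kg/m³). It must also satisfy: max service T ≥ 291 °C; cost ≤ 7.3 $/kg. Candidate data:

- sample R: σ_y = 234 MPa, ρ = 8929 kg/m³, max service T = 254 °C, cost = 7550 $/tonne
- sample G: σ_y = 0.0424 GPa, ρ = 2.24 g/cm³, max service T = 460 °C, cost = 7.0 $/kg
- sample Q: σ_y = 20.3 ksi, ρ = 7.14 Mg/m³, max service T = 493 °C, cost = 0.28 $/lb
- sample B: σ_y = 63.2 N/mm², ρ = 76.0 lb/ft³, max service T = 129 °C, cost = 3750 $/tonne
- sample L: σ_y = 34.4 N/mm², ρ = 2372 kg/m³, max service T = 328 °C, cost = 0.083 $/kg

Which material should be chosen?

sample G

Screen on constraints: max service T ≥ 291 °C; cost ≤ 7.3 $/kg. Survivors: sample G, sample Q, sample L.
In SI units:
  sample G: σ_y = 42.40 MPa, ρ = 2240 kg/m³
  sample Q: σ_y = 140.0 MPa, ρ = 7140 kg/m³
  sample L: σ_y = 34.40 MPa, ρ = 2372 kg/m³
  sample G: M = 5.43×10⁻³
  sample L: M = 4.46×10⁻³
  sample Q: M = 3.78×10⁻³
Highest index: sample G.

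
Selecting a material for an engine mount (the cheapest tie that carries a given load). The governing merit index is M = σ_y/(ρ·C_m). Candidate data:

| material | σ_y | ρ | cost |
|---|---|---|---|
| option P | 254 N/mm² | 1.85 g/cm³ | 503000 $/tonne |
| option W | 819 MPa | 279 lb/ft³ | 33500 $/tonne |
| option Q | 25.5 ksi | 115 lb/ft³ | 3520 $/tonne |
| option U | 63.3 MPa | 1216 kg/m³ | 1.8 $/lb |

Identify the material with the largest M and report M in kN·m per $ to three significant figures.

In SI units:
  option P: σ_y = 254.0 MPa, ρ = 1850 kg/m³, cost = 503.0 $/kg
  option W: σ_y = 819.0 MPa, ρ = 4469 kg/m³, cost = 33.50 $/kg
  option Q: σ_y = 175.8 MPa, ρ = 1842 kg/m³, cost = 3.520 $/kg
  option U: σ_y = 63.30 MPa, ρ = 1216 kg/m³, cost = 3.968 $/kg
  option Q: M = 27.1 kN·m per $
  option U: M = 13.1 kN·m per $
  option W: M = 5.47 kN·m per $
  option P: M = 0.273 kN·m per $
Option Q ranks first.

option Q, M = 27.1 kN·m per $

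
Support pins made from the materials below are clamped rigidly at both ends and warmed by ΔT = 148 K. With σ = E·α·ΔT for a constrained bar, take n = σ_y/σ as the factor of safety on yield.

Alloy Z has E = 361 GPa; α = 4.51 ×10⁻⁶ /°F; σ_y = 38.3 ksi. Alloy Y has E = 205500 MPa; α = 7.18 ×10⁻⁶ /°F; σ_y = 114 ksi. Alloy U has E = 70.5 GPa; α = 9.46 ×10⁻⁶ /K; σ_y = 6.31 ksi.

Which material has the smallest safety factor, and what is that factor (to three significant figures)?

Per material, after unit conversion:
  alloy Z: E = 361.0, α = 8.12, σ_y = 264.1 → σ = 434 MPa, n = 0.609
  alloy Y: E = 205.5, α = 12.9, σ_y = 786.0 → σ = 393 MPa, n = 2.00
  alloy U: E = 70.50, α = 9.46, σ_y = 43.51 → σ = 98.7 MPa, n = 0.441
Alloy U has the lowest safety factor, n = 0.441.

alloy U, n = 0.441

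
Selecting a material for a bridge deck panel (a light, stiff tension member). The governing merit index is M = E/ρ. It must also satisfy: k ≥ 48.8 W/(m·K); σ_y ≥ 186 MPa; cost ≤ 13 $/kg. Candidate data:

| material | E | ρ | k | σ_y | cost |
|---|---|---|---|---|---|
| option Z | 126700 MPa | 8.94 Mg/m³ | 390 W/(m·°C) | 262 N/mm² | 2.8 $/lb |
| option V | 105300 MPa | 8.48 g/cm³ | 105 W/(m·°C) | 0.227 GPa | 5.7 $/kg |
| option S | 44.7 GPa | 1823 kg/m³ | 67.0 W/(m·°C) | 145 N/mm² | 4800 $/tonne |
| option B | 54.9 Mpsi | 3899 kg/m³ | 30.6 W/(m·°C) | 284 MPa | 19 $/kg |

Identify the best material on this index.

Screen on constraints: k ≥ 48.8 W/(m·K); σ_y ≥ 186 MPa; cost ≤ 13 $/kg. Survivors: option Z, option V.
Convert each candidate to consistent units, then evaluate M:
  option Z: E = 126.7 GPa, ρ = 8940 kg/m³
  option V: E = 105.3 GPa, ρ = 8480 kg/m³
  option Z: M = 14.2 MN·m/kg
  option V: M = 12.4 MN·m/kg
The maximum is for option Z.

option Z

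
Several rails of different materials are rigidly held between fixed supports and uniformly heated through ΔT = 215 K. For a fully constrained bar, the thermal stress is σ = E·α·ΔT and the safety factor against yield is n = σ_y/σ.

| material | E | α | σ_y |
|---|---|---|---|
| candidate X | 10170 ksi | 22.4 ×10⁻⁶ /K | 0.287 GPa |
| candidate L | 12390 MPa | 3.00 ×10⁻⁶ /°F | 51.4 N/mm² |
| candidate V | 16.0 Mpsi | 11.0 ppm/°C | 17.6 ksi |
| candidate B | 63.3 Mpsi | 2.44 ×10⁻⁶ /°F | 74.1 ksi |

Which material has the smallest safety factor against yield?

Per material, after unit conversion:
  candidate X: E = 70.12, α = 22.4, σ_y = 287.0 → σ = 338 MPa, n = 0.850
  candidate L: E = 12.39, α = 5.40, σ_y = 51.40 → σ = 14.4 MPa, n = 3.57
  candidate V: E = 110.3, α = 11.0, σ_y = 121.3 → σ = 261 MPa, n = 0.465
  candidate B: E = 436.4, α = 4.39, σ_y = 510.9 → σ = 412 MPa, n = 1.24
Smallest n: candidate V with n = 0.465.

candidate V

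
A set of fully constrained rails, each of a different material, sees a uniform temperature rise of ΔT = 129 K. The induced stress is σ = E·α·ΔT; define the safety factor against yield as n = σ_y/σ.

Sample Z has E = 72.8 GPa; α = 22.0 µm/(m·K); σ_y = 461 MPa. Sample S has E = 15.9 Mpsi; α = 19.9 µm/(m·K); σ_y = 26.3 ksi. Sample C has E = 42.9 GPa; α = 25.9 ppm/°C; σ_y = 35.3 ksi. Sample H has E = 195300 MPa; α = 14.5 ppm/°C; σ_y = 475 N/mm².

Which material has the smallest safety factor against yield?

sample S

Per material, after unit conversion:
  sample Z: E = 72.80, α = 22.0, σ_y = 461.0 → σ = 207 MPa, n = 2.23
  sample S: E = 109.6, α = 19.9, σ_y = 181.3 → σ = 281 MPa, n = 0.644
  sample C: E = 42.90, α = 25.9, σ_y = 243.4 → σ = 143 MPa, n = 1.70
  sample H: E = 195.3, α = 14.5, σ_y = 475.0 → σ = 365 MPa, n = 1.30
Smallest n: sample S with n = 0.644.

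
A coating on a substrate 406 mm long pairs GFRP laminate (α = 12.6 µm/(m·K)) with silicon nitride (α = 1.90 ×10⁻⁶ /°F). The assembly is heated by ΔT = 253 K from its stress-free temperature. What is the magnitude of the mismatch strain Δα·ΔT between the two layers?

silicon nitride: α = 1.90×10⁻⁶/°F × 9/5 = 3.42×10⁻⁶/K.
Δα = |12.6 − 3.42|×10⁻⁶/K = 9.18×10⁻⁶/K.
Mismatch strain = Δα·ΔT = 9.18×10⁻⁶ × 253.0 = 2.32×10⁻³.

2.32×10⁻³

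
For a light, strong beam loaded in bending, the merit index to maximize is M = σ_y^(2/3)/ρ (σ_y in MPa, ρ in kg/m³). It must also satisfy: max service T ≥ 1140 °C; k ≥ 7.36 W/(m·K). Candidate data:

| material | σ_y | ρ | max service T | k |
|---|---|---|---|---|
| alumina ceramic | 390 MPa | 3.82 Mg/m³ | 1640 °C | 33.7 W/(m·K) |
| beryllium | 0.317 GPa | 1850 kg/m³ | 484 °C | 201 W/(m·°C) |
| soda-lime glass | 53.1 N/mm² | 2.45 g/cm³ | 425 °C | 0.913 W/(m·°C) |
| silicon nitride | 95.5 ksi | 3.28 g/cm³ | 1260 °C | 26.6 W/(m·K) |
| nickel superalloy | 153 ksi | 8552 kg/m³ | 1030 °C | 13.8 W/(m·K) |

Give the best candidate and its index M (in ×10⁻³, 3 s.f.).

silicon nitride, M = 23.1×10⁻³

Screen on constraints: max service T ≥ 1140 °C; k ≥ 7.36 W/(m·K). Survivors: alumina ceramic, silicon nitride.
Normalizing units and computing the index:
  alumina ceramic: σ_y = 390.0 MPa, ρ = 3820 kg/m³
  silicon nitride: σ_y = 658.4 MPa, ρ = 3280 kg/m³
  silicon nitride: M = 23.1×10⁻³
  alumina ceramic: M = 14.0×10⁻³
The maximum is for silicon nitride.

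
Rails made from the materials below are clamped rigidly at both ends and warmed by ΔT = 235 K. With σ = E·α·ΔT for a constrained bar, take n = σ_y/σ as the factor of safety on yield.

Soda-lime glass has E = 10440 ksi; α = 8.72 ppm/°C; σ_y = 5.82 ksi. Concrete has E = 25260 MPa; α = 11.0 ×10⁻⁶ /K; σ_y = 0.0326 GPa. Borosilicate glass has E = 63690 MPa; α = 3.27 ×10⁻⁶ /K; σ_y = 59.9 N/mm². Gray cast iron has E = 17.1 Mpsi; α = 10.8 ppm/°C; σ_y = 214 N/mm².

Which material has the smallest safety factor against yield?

Converting E to GPa, α to ×10⁻⁶/K, σ_y to MPa, then σ and n for each:
  soda-lime glass: E = 71.98, α = 8.72, σ_y = 40.13 → σ = 148 MPa, n = 0.272
  concrete: E = 25.26, α = 11.0, σ_y = 32.60 → σ = 65.3 MPa, n = 0.499
  borosilicate glass: E = 63.69, α = 3.27, σ_y = 59.90 → σ = 48.9 MPa, n = 1.22
  gray cast iron: E = 117.9, α = 10.8, σ_y = 214.0 → σ = 299 MPa, n = 0.715
Smallest n: soda-lime glass with n = 0.272.

soda-lime glass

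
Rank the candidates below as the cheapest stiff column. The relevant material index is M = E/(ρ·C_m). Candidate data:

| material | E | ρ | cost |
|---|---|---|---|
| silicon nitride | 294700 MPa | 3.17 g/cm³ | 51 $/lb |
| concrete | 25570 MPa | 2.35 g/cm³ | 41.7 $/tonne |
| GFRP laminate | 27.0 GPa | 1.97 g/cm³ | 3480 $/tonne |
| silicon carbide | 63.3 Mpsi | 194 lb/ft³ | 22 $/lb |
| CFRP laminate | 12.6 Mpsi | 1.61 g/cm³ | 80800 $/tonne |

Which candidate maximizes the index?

concrete

In SI units:
  silicon nitride: E = 294.7 GPa, ρ = 3170 kg/m³, cost = 112.4 $/kg
  concrete: E = 25.57 GPa, ρ = 2350 kg/m³, cost = 0.04170 $/kg
  GFRP laminate: E = 27.00 GPa, ρ = 1970 kg/m³, cost = 3.480 $/kg
  silicon carbide: E = 436.4 GPa, ρ = 3108 kg/m³, cost = 48.50 $/kg
  CFRP laminate: E = 86.87 GPa, ρ = 1610 kg/m³, cost = 80.80 $/kg
  concrete: M = 261 MN·m per $
  GFRP laminate: M = 3.94 MN·m per $
  silicon carbide: M = 2.90 MN·m per $
  silicon nitride: M = 0.827 MN·m per $
  CFRP laminate: M = 0.668 MN·m per $
The maximum is for concrete.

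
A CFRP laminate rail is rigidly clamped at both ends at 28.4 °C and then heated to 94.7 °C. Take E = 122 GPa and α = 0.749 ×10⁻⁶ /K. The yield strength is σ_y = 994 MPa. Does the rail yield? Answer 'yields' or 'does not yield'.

does not yield

ΔT = 66.30 K. Constrained thermal stress σ = E·α·ΔT = 122.0×10³ MPa × 0.749×10⁻⁶ × 66.30 = 6.06 MPa (compressive).
Compare to σ_y = 994 MPa: σ < σ_y, so it does not yield.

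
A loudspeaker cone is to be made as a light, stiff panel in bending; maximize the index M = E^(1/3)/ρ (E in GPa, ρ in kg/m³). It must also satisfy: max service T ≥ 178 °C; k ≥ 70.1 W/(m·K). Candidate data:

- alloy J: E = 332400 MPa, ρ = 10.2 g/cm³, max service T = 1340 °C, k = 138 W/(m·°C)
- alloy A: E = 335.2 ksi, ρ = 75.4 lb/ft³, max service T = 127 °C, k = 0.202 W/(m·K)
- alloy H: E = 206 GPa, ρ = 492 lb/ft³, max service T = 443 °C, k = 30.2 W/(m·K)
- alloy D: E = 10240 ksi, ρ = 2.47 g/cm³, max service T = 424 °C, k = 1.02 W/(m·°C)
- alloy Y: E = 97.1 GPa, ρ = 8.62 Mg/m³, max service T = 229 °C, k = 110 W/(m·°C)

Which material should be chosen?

Screen on constraints: max service T ≥ 178 °C; k ≥ 70.1 W/(m·K). Survivors: alloy J, alloy Y.
In SI units:
  alloy J: E = 332.4 GPa, ρ = 10200 kg/m³
  alloy Y: E = 97.10 GPa, ρ = 8620 kg/m³
  alloy J: M = 0.679×10⁻³
  alloy Y: M = 0.533×10⁻³
Alloy J has the largest M.

alloy J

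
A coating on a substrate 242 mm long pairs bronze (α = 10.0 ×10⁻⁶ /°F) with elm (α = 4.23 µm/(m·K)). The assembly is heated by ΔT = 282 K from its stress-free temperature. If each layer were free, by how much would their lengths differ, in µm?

940 µm

bronze: α = 10.0×10⁻⁶/°F × 9/5 = 18.0×10⁻⁶/K.
Δα = |18.0 − 4.23|×10⁻⁶/K = 13.8×10⁻⁶/K.
ΔL_mismatch = Δα·L·ΔT = 13.8×10⁻⁶ × 242.0 mm × 282.0 K = 940 µm.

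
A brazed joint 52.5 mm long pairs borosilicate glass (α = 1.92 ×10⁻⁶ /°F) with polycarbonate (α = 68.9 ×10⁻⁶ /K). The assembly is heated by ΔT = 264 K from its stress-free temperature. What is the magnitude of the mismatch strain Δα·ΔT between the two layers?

0.0173

borosilicate glass: α = 1.92×10⁻⁶/°F × 9/5 = 3.46×10⁻⁶/K.
Δα = |3.46 − 68.9|×10⁻⁶/K = 65.4×10⁻⁶/K.
Mismatch strain = Δα·ΔT = 65.4×10⁻⁶ × 264.0 = 0.0173.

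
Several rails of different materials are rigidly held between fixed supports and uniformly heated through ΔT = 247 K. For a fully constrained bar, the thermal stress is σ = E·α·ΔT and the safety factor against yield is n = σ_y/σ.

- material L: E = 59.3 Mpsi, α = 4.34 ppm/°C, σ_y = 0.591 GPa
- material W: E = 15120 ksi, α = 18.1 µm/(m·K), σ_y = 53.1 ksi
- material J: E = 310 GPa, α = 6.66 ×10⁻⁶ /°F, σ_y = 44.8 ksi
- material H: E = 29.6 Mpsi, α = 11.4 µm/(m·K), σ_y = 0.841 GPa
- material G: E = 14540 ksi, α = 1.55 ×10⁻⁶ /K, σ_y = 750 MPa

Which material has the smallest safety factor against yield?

In consistent units (E in GPa, α in ×10⁻⁶/K, σ_y in MPa):
  material L: E = 408.9, α = 4.34, σ_y = 591.0 → σ = 438 MPa, n = 1.35
  material W: E = 104.2, α = 18.1, σ_y = 366.1 → σ = 466 MPa, n = 0.786
  material J: E = 310.0, α = 12.0, σ_y = 308.9 → σ = 918 MPa, n = 0.337
  material H: E = 204.1, α = 11.4, σ_y = 841.0 → σ = 575 MPa, n = 1.46
  material G: E = 100.2, α = 1.55, σ_y = 750.0 → σ = 38.4 MPa, n = 19.5
The minimum is material J at n = 0.337.

material J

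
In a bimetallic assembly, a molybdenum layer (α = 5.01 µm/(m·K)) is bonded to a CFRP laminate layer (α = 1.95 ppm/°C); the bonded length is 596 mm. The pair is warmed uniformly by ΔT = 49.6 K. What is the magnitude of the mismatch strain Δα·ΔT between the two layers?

Δα = |5.01 − 1.95|×10⁻⁶/K = 3.06×10⁻⁶/K.
Mismatch strain = Δα·ΔT = 3.06×10⁻⁶ × 49.6 = 1.52×10⁻⁴.

1.52×10⁻⁴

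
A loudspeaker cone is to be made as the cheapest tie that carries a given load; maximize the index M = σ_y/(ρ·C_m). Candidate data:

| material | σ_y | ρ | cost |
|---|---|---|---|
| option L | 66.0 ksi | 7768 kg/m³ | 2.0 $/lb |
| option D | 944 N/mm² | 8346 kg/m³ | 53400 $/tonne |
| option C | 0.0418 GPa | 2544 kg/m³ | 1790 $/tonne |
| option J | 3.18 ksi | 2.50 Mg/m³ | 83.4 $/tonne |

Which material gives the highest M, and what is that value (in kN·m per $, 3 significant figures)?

Putting every candidate on a common basis:
  option L: σ_y = 455.1 MPa, ρ = 7768 kg/m³, cost = 4.409 $/kg
  option D: σ_y = 944.0 MPa, ρ = 8346 kg/m³, cost = 53.40 $/kg
  option C: σ_y = 41.80 MPa, ρ = 2544 kg/m³, cost = 1.790 $/kg
  option J: σ_y = 21.93 MPa, ρ = 2500 kg/m³, cost = 0.08340 $/kg
  option J: M = 105 kN·m per $
  option L: M = 13.3 kN·m per $
  option C: M = 9.18 kN·m per $
  option D: M = 2.12 kN·m per $
Option J ranks first.

option J, M = 105 kN·m per $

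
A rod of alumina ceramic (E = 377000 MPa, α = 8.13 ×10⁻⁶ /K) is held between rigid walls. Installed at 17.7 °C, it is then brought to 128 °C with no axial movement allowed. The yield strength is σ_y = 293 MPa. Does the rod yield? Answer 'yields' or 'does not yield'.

yields

E = 377000 MPa = 377.0 GPa.
ΔT = 110.3 K. Constrained thermal stress σ = E·α·ΔT = 377.0×10³ MPa × 8.13×10⁻⁶ × 110.3 = 338 MPa (compressive).
Compare to σ_y = 293 MPa: σ ≥ σ_y, so it yields.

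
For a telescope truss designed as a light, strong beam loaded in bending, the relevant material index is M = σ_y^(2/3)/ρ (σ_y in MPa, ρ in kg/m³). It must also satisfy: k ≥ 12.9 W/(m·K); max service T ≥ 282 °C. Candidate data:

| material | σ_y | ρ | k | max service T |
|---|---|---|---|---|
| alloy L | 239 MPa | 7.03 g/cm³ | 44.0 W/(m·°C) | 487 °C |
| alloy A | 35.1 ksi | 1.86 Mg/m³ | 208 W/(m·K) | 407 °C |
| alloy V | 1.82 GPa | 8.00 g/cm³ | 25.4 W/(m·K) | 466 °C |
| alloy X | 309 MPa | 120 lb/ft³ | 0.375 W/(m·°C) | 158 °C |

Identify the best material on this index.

Screen on constraints: k ≥ 12.9 W/(m·K); max service T ≥ 282 °C. Survivors: alloy L, alloy A, alloy V.
Normalizing units and computing the index:
  alloy L: σ_y = 239.0 MPa, ρ = 7030 kg/m³
  alloy A: σ_y = 242.0 MPa, ρ = 1860 kg/m³
  alloy V: σ_y = 1820 MPa, ρ = 8000 kg/m³
  alloy A: M = 20.9×10⁻³
  alloy V: M = 18.6×10⁻³
  alloy L: M = 5.48×10⁻³
The maximum is for alloy A.

alloy A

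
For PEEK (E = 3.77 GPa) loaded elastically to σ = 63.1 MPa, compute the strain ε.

ε = σ/E = 63.1 / 3770 = 0.0167.

0.0167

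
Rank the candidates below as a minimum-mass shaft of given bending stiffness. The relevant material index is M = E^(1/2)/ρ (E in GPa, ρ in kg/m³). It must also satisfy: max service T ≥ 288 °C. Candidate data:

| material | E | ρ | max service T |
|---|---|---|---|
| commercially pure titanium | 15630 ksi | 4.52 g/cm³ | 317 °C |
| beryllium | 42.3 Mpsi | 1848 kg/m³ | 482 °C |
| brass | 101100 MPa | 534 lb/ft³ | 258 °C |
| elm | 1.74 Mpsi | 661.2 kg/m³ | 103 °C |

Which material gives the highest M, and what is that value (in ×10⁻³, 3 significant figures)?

Screen on constraints: max service T ≥ 288 °C. Survivors: commercially pure titanium, beryllium.
Convert each candidate to consistent units, then evaluate M:
  commercially pure titanium: E = 107.8 GPa, ρ = 4520 kg/m³
  beryllium: E = 291.6 GPa, ρ = 1848 kg/m³
  beryllium: M = 9.24×10⁻³
  commercially pure titanium: M = 2.30×10⁻³
The maximum is for beryllium.

beryllium, M = 9.24×10⁻³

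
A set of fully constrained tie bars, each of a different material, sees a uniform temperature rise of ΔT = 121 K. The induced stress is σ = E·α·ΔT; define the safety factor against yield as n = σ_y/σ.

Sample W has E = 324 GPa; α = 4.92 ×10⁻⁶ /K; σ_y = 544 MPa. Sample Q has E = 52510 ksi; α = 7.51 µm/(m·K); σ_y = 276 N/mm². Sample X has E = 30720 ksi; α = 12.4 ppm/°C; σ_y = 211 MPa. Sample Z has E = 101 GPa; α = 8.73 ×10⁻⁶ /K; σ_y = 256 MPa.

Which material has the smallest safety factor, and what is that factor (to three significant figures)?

Per material, after unit conversion:
  sample W: E = 324.0, α = 4.92, σ_y = 544.0 → σ = 193 MPa, n = 2.82
  sample Q: E = 362.0, α = 7.51, σ_y = 276.0 → σ = 329 MPa, n = 0.839
  sample X: E = 211.8, α = 12.4, σ_y = 211.0 → σ = 318 MPa, n = 0.664
  sample Z: E = 101.0, α = 8.73, σ_y = 256.0 → σ = 107 MPa, n = 2.40
Smallest n: sample X with n = 0.664.

sample X, n = 0.664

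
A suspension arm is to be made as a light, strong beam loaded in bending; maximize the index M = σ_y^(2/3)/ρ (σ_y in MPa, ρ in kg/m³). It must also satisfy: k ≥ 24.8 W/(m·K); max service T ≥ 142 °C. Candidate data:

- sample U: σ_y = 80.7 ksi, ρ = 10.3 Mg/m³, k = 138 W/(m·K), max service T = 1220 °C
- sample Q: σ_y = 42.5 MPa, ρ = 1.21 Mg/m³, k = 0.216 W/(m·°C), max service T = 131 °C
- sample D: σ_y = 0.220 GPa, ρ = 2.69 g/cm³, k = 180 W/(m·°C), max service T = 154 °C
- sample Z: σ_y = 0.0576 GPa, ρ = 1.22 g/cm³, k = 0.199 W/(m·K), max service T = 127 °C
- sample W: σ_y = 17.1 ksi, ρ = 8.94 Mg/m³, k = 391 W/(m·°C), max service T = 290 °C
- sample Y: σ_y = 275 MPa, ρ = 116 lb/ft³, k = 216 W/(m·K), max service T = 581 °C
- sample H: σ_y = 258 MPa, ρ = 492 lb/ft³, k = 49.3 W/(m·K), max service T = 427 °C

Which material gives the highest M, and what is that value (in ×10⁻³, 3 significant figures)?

Screen on constraints: k ≥ 24.8 W/(m·K); max service T ≥ 142 °C. Survivors: sample U, sample D, sample W, sample Y, sample H.
Putting every candidate on a common basis:
  sample U: σ_y = 556.4 MPa, ρ = 10300 kg/m³
  sample D: σ_y = 220.0 MPa, ρ = 2690 kg/m³
  sample W: σ_y = 117.9 MPa, ρ = 8940 kg/m³
  sample Y: σ_y = 275.0 MPa, ρ = 1858 kg/m³
  sample H: σ_y = 258.0 MPa, ρ = 7881 kg/m³
  sample Y: M = 22.8×10⁻³
  sample D: M = 13.5×10⁻³
  sample U: M = 6.57×10⁻³
  sample H: M = 5.14×10⁻³
  sample W: M = 2.69×10⁻³
Highest index: sample Y.

sample Y, M = 22.8×10⁻³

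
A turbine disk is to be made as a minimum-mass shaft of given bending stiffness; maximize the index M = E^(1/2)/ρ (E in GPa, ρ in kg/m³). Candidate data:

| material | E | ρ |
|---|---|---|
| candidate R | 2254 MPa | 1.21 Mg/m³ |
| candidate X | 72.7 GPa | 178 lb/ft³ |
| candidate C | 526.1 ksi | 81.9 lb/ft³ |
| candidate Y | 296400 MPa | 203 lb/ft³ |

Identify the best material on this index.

candidate Y

After converting to SI:
  candidate R: E = 2.254 GPa, ρ = 1210 kg/m³
  candidate X: E = 72.70 GPa, ρ = 2851 kg/m³
  candidate C: E = 3.627 GPa, ρ = 1312 kg/m³
  candidate Y: E = 296.4 GPa, ρ = 3252 kg/m³
  candidate Y: M = 5.29×10⁻³
  candidate X: M = 2.99×10⁻³
  candidate C: M = 1.45×10⁻³
  candidate R: M = 1.24×10⁻³
Candidate Y has the largest M.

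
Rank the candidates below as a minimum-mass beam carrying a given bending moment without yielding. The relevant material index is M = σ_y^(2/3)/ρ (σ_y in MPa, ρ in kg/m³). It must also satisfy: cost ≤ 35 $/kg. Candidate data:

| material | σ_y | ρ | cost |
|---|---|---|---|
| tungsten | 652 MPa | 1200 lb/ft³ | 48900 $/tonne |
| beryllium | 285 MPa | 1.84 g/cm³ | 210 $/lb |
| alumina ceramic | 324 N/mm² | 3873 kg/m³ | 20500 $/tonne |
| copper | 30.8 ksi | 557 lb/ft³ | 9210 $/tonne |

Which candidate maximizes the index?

alumina ceramic

Screen on constraints: cost ≤ 35 $/kg. Survivors: alumina ceramic, copper.
In SI units:
  alumina ceramic: σ_y = 324.0 MPa, ρ = 3873 kg/m³
  copper: σ_y = 212.4 MPa, ρ = 8922 kg/m³
  alumina ceramic: M = 12.2×10⁻³
  copper: M = 3.99×10⁻³
Alumina ceramic ranks first.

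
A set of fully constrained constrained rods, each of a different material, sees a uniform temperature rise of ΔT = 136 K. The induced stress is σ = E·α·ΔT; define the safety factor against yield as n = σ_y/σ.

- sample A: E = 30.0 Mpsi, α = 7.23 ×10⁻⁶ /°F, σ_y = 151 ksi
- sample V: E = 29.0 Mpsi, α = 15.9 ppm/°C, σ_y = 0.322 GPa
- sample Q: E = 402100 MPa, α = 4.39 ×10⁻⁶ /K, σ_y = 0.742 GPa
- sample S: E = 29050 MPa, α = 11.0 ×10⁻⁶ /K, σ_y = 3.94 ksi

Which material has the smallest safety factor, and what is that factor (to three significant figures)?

Converting E to GPa, α to ×10⁻⁶/K, σ_y to MPa, then σ and n for each:
  sample A: E = 206.8, α = 13.0, σ_y = 1041 → σ = 366 MPa, n = 2.84
  sample V: E = 199.9, α = 15.9, σ_y = 322.0 → σ = 432 MPa, n = 0.745
  sample Q: E = 402.1, α = 4.39, σ_y = 742.0 → σ = 240 MPa, n = 3.09
  sample S: E = 29.05, α = 11.0, σ_y = 27.17 → σ = 43.5 MPa, n = 0.625
Smallest n: sample S with n = 0.625.

sample S, n = 0.625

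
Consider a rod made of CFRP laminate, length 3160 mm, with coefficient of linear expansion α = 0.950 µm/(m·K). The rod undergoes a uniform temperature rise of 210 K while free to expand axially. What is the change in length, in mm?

0.630 mm

ΔL = α·L₀·ΔT = 0.950×10⁻⁶ × 3160 mm × 210.0 K = 0.630 mm.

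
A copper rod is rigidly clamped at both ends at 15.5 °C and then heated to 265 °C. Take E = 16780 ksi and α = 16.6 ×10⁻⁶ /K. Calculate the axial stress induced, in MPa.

479 MPa

E = 16780 ksi = 115.7 GPa.
ΔT = 249.5 K. Constrained thermal stress σ = E·α·ΔT = 115.7×10³ MPa × 16.6×10⁻⁶ × 249.5 = 479 MPa (compressive).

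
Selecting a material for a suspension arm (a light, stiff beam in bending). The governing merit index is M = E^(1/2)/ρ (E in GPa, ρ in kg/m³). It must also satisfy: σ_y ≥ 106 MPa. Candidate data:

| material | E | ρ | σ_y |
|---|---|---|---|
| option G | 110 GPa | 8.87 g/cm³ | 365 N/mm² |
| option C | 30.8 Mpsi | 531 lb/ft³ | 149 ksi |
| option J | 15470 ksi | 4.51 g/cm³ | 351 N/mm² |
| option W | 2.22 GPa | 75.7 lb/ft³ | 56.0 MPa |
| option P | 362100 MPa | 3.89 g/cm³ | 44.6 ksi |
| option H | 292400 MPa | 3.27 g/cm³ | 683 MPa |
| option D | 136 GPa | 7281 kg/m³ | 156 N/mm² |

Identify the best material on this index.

option H

Screen on constraints: σ_y ≥ 106 MPa. Survivors: option G, option C, option J, option P, option H, option D.
Normalizing units and computing the index:
  option G: E = 110.0 GPa, ρ = 8870 kg/m³
  option C: E = 212.4 GPa, ρ = 8506 kg/m³
  option J: E = 106.7 GPa, ρ = 4510 kg/m³
  option P: E = 362.1 GPa, ρ = 3890 kg/m³
  option H: E = 292.4 GPa, ρ = 3270 kg/m³
  option D: E = 136.0 GPa, ρ = 7281 kg/m³
  option H: M = 5.23×10⁻³
  option P: M = 4.89×10⁻³
  option J: M = 2.29×10⁻³
  option C: M = 1.71×10⁻³
  option D: M = 1.60×10⁻³
  option G: M = 1.18×10⁻³
Option H has the largest M.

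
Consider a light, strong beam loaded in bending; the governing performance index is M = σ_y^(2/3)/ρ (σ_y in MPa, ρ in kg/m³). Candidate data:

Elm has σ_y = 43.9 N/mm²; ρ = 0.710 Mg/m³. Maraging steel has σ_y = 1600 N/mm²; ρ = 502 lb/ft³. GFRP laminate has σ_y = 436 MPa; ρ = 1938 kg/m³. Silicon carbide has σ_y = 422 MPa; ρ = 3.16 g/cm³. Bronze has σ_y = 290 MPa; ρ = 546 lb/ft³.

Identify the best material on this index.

GFRP laminate

In SI units:
  elm: σ_y = 43.90 MPa, ρ = 710.0 kg/m³
  maraging steel: σ_y = 1600 MPa, ρ = 8041 kg/m³
  GFRP laminate: σ_y = 436.0 MPa, ρ = 1938 kg/m³
  silicon carbide: σ_y = 422.0 MPa, ρ = 3160 kg/m³
  bronze: σ_y = 290.0 MPa, ρ = 8746 kg/m³
  GFRP laminate: M = 29.7×10⁻³
  silicon carbide: M = 17.8×10⁻³
  elm: M = 17.5×10⁻³
  maraging steel: M = 17.0×10⁻³
  bronze: M = 5.01×10⁻³
Highest index: GFRP laminate.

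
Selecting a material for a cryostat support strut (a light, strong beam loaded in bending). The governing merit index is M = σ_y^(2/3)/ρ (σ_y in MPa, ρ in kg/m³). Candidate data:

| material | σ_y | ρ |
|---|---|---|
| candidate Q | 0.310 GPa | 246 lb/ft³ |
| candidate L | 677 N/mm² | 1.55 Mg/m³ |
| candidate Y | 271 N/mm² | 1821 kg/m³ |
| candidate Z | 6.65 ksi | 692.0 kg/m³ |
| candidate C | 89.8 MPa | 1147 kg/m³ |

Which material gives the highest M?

Convert each candidate to consistent units, then evaluate M:
  candidate Q: σ_y = 310.0 MPa, ρ = 3941 kg/m³
  candidate L: σ_y = 677.0 MPa, ρ = 1550 kg/m³
  candidate Y: σ_y = 271.0 MPa, ρ = 1821 kg/m³
  candidate Z: σ_y = 45.85 MPa, ρ = 692.0 kg/m³
  candidate C: σ_y = 89.80 MPa, ρ = 1147 kg/m³
  candidate L: M = 49.7×10⁻³
  candidate Y: M = 23.0×10⁻³
  candidate Z: M = 18.5×10⁻³
  candidate C: M = 17.5×10⁻³
  candidate Q: M = 11.6×10⁻³
Highest index: candidate L.

candidate L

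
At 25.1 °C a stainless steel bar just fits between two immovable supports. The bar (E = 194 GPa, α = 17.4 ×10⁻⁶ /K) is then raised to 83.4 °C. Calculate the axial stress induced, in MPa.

ΔT = 58.30 K. Constrained thermal stress σ = E·α·ΔT = 194.0×10³ MPa × 17.4×10⁻⁶ × 58.30 = 197 MPa (compressive).

197 MPa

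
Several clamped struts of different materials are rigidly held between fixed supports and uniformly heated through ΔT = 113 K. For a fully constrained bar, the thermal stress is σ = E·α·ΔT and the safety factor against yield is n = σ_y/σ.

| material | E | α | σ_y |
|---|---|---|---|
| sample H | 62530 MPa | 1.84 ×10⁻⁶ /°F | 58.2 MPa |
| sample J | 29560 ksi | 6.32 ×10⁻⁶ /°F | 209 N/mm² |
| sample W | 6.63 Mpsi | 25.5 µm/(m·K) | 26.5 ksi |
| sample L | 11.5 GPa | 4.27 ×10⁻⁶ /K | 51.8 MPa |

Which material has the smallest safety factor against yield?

sample J

Per material, after unit conversion:
  sample H: E = 62.53, α = 3.31, σ_y = 58.20 → σ = 23.4 MPa, n = 2.49
  sample J: E = 203.8, α = 11.4, σ_y = 209.0 → σ = 262 MPa, n = 0.798
  sample W: E = 45.71, α = 25.5, σ_y = 182.7 → σ = 132 MPa, n = 1.39
  sample L: E = 11.50, α = 4.27, σ_y = 51.80 → σ = 5.55 MPa, n = 9.34
The minimum is sample J at n = 0.798.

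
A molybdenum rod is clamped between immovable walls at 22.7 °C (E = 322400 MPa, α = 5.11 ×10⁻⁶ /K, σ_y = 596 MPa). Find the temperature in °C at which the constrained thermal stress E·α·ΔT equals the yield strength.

E = 322400 MPa = 322.4 GPa.
E·α·ΔT = 596.0 MPa ⇒ ΔT = 596.0 / (322.4×10³ × 5.11×10⁻⁶) = 361.8 K.
T = 22.7 + 361.8 = 384.5 °C.

384 °C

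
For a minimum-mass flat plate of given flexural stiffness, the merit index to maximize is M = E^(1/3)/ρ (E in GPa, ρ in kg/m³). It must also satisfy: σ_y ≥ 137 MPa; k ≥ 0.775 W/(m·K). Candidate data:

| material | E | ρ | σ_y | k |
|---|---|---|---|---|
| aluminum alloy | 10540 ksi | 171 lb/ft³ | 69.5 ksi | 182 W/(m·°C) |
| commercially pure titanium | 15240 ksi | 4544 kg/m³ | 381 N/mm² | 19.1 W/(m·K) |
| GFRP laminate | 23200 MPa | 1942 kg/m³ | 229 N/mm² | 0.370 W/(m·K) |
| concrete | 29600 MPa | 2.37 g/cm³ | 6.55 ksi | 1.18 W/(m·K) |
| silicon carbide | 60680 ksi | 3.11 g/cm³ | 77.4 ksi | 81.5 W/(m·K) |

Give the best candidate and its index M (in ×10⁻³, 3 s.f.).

Screen on constraints: σ_y ≥ 137 MPa; k ≥ 0.775 W/(m·K). Survivors: aluminum alloy, commercially pure titanium, silicon carbide.
Normalizing units and computing the index:
  aluminum alloy: E = 72.67 GPa, ρ = 2739 kg/m³
  commercially pure titanium: E = 105.1 GPa, ρ = 4544 kg/m³
  silicon carbide: E = 418.4 GPa, ρ = 3110 kg/m³
  silicon carbide: M = 2.40×10⁻³
  aluminum alloy: M = 1.52×10⁻³
  commercially pure titanium: M = 1.04×10⁻³
Highest index: silicon carbide.

silicon carbide, M = 2.40×10⁻³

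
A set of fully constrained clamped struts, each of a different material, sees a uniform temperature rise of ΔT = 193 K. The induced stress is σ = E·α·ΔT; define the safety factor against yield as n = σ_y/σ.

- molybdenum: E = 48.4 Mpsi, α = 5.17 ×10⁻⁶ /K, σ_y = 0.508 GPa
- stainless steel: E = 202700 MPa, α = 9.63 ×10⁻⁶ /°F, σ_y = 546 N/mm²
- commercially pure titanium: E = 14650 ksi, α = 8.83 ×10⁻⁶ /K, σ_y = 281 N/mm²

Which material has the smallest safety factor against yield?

With everything in SI (GPa, ×10⁻⁶/K, MPa):
  molybdenum: E = 333.7, α = 5.17, σ_y = 508.0 → σ = 333 MPa, n = 1.53
  stainless steel: E = 202.7, α = 17.3, σ_y = 546.0 → σ = 678 MPa, n = 0.805
  commercially pure titanium: E = 101.0, α = 8.83, σ_y = 281.0 → σ = 172 MPa, n = 1.63
The minimum is stainless steel at n = 0.805.

stainless steel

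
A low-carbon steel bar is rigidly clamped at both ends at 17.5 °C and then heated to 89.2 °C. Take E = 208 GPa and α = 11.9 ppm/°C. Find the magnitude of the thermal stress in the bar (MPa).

177 MPa

ΔT = 71.70 K. Constrained thermal stress σ = E·α·ΔT = 208.0×10³ MPa × 11.9×10⁻⁶ × 71.70 = 177 MPa (compressive).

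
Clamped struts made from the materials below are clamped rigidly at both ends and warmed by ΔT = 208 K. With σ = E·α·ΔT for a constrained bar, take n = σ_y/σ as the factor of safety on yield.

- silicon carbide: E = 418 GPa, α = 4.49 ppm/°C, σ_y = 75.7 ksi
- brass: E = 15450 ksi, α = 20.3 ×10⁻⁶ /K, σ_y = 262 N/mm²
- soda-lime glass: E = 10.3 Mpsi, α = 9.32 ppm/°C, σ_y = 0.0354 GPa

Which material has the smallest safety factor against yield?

soda-lime glass

Per material, after unit conversion:
  silicon carbide: E = 418.0, α = 4.49, σ_y = 521.9 → σ = 390 MPa, n = 1.34
  brass: E = 106.5, α = 20.3, σ_y = 262.0 → σ = 450 MPa, n = 0.582
  soda-lime glass: E = 71.02, α = 9.32, σ_y = 35.40 → σ = 138 MPa, n = 0.257
The minimum is soda-lime glass at n = 0.257.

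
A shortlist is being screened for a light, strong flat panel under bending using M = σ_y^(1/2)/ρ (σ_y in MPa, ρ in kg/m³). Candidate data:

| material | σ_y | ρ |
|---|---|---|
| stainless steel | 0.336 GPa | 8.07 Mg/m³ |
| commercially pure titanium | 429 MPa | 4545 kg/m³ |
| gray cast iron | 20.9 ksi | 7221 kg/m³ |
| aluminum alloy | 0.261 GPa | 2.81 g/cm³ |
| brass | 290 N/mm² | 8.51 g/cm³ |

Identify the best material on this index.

Normalizing units and computing the index:
  stainless steel: σ_y = 336.0 MPa, ρ = 8070 kg/m³
  commercially pure titanium: σ_y = 429.0 MPa, ρ = 4545 kg/m³
  gray cast iron: σ_y = 144.1 MPa, ρ = 7221 kg/m³
  aluminum alloy: σ_y = 261.0 MPa, ρ = 2810 kg/m³
  brass: σ_y = 290.0 MPa, ρ = 8510 kg/m³
  aluminum alloy: M = 5.75×10⁻³
  commercially pure titanium: M = 4.56×10⁻³
  stainless steel: M = 2.27×10⁻³
  brass: M = 2.00×10⁻³
  gray cast iron: M = 1.66×10⁻³
The maximum is for aluminum alloy.

aluminum alloy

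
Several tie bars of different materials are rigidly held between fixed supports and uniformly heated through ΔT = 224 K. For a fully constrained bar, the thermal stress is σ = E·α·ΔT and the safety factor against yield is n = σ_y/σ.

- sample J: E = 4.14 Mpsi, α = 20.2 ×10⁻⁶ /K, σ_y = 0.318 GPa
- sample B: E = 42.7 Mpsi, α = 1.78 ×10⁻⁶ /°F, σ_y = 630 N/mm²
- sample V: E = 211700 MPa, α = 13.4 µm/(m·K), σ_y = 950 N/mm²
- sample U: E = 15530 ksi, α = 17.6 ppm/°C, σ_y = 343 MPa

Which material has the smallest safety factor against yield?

Converting E to GPa, α to ×10⁻⁶/K, σ_y to MPa, then σ and n for each:
  sample J: E = 28.54, α = 20.2, σ_y = 318.0 → σ = 129 MPa, n = 2.46
  sample B: E = 294.4, α = 3.20, σ_y = 630.0 → σ = 211 MPa, n = 2.98
  sample V: E = 211.7, α = 13.4, σ_y = 950.0 → σ = 635 MPa, n = 1.50
  sample U: E = 107.1, α = 17.6, σ_y = 343.0 → σ = 422 MPa, n = 0.813
Smallest n: sample U with n = 0.813.

sample U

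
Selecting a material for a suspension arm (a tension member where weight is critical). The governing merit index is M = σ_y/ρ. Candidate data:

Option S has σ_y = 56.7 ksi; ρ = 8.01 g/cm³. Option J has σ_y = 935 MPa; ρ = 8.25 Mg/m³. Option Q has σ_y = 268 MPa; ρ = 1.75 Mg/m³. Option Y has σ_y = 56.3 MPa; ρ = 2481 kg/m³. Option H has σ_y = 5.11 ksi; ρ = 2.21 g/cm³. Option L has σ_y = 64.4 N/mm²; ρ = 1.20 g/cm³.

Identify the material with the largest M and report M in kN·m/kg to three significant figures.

option Q, M = 153 kN·m/kg

After converting to SI:
  option S: σ_y = 390.9 MPa, ρ = 8010 kg/m³
  option J: σ_y = 935.0 MPa, ρ = 8250 kg/m³
  option Q: σ_y = 268.0 MPa, ρ = 1750 kg/m³
  option Y: σ_y = 56.30 MPa, ρ = 2481 kg/m³
  option H: σ_y = 35.23 MPa, ρ = 2210 kg/m³
  option L: σ_y = 64.40 MPa, ρ = 1200 kg/m³
  option Q: M = 153 kN·m/kg
  option J: M = 113 kN·m/kg
  option L: M = 53.7 kN·m/kg
  option S: M = 48.8 kN·m/kg
  option Y: M = 22.7 kN·m/kg
  option H: M = 15.9 kN·m/kg
Option Q has the largest M.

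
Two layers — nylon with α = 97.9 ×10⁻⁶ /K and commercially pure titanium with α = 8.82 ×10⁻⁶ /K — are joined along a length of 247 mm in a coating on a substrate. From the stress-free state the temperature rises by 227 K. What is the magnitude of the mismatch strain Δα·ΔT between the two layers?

Δα = |97.9 − 8.82|×10⁻⁶/K = 89.1×10⁻⁶/K.
Mismatch strain = Δα·ΔT = 89.1×10⁻⁶ × 227.0 = 0.0202.

0.0202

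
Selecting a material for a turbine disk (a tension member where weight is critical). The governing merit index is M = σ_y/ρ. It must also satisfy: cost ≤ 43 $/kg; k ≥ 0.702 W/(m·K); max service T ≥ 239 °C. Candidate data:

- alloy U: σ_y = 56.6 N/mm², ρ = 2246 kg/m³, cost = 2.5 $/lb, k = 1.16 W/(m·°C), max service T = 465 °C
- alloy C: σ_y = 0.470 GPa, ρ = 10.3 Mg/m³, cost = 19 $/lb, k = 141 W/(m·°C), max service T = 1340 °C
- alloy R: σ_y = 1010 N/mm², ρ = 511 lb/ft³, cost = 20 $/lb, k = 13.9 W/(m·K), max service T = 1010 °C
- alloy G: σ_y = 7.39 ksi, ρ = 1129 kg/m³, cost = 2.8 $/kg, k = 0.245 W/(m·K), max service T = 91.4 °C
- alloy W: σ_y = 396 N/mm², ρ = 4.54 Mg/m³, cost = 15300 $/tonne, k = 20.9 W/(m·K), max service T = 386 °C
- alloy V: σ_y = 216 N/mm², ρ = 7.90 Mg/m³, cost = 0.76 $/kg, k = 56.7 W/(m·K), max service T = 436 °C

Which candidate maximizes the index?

alloy W

Screen on constraints: cost ≤ 43 $/kg; k ≥ 0.702 W/(m·K); max service T ≥ 239 °C. Survivors: alloy U, alloy C, alloy W, alloy V.
After converting to SI:
  alloy U: σ_y = 56.60 MPa, ρ = 2246 kg/m³
  alloy C: σ_y = 470.0 MPa, ρ = 10300 kg/m³
  alloy W: σ_y = 396.0 MPa, ρ = 4540 kg/m³
  alloy V: σ_y = 216.0 MPa, ρ = 7900 kg/m³
  alloy W: M = 87.2 kN·m/kg
  alloy C: M = 45.6 kN·m/kg
  alloy V: M = 27.3 kN·m/kg
  alloy U: M = 25.2 kN·m/kg
Alloy W ranks first.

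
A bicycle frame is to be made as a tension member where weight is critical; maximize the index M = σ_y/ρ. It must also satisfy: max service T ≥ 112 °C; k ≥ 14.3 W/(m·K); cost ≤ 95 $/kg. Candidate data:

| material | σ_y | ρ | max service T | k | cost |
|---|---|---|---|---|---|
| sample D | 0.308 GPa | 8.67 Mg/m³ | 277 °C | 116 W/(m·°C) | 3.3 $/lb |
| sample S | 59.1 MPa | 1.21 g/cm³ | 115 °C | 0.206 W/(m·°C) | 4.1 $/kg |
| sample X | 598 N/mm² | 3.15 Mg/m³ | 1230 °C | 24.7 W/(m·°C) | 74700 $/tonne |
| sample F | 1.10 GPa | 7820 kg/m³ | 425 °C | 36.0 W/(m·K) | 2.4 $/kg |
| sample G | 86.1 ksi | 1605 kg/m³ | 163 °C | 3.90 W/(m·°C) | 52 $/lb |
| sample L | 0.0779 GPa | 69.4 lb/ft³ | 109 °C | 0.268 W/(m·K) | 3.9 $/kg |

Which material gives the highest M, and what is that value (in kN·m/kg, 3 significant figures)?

Screen on constraints: max service T ≥ 112 °C; k ≥ 14.3 W/(m·K); cost ≤ 95 $/kg. Survivors: sample D, sample X, sample F.
After converting to SI:
  sample D: σ_y = 308.0 MPa, ρ = 8670 kg/m³
  sample X: σ_y = 598.0 MPa, ρ = 3150 kg/m³
  sample F: σ_y = 1100 MPa, ρ = 7820 kg/m³
  sample X: M = 190 kN·m/kg
  sample F: M = 141 kN·m/kg
  sample D: M = 35.5 kN·m/kg
Highest index: sample X.

sample X, M = 190 kN·m/kg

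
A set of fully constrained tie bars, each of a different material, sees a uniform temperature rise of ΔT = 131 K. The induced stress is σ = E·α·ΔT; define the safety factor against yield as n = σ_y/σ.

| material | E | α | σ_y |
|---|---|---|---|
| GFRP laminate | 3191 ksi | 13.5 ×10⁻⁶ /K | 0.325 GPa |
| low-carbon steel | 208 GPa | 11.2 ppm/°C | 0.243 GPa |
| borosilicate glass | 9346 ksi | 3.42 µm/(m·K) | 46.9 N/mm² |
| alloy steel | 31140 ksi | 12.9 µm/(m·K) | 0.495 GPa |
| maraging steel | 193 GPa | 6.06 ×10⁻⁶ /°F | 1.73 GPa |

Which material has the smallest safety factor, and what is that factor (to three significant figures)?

In consistent units (E in GPa, α in ×10⁻⁶/K, σ_y in MPa):
  GFRP laminate: E = 22.00, α = 13.5, σ_y = 325.0 → σ = 38.9 MPa, n = 8.35
  low-carbon steel: E = 208.0, α = 11.2, σ_y = 243.0 → σ = 305 MPa, n = 0.796
  borosilicate glass: E = 64.44, α = 3.42, σ_y = 46.90 → σ = 28.9 MPa, n = 1.62
  alloy steel: E = 214.7, α = 12.9, σ_y = 495.0 → σ = 363 MPa, n = 1.36
  maraging steel: E = 193.0, α = 10.9, σ_y = 1730 → σ = 276 MPa, n = 6.27
The minimum is low-carbon steel at n = 0.796.

low-carbon steel, n = 0.796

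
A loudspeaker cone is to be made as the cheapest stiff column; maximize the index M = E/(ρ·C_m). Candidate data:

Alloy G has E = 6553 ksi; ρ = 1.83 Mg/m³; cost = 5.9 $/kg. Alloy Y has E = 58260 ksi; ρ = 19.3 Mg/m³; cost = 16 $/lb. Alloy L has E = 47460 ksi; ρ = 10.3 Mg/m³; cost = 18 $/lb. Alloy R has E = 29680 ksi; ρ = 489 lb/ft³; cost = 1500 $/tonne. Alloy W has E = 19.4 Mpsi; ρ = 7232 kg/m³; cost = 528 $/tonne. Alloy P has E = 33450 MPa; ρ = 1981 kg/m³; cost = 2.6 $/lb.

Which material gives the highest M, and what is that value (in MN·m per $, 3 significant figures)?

alloy W, M = 35.0 MN·m per $

After converting to SI:
  alloy G: E = 45.18 GPa, ρ = 1830 kg/m³, cost = 5.900 $/kg
  alloy Y: E = 401.7 GPa, ρ = 19300 kg/m³, cost = 35.27 $/kg
  alloy L: E = 327.2 GPa, ρ = 10300 kg/m³, cost = 39.68 $/kg
  alloy R: E = 204.6 GPa, ρ = 7833 kg/m³, cost = 1.500 $/kg
  alloy W: E = 133.8 GPa, ρ = 7232 kg/m³, cost = 0.5280 $/kg
  alloy P: E = 33.45 GPa, ρ = 1981 kg/m³, cost = 5.732 $/kg
  alloy W: M = 35.0 MN·m per $
  alloy R: M = 17.4 MN·m per $
  alloy G: M = 4.18 MN·m per $
  alloy P: M = 2.95 MN·m per $
  alloy L: M = 0.801 MN·m per $
  alloy Y: M = 0.590 MN·m per $
Highest index: alloy W.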